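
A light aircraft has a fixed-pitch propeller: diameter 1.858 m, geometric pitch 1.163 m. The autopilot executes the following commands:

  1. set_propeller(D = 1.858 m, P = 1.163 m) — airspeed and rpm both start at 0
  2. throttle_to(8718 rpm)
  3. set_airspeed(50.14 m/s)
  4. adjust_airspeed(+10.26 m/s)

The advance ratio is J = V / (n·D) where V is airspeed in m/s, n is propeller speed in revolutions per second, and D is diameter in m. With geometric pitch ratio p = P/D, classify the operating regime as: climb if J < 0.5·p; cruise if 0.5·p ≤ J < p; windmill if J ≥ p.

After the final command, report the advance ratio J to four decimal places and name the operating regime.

J = 0.2237, regime = climb

set_propeller: D = 1.858 m, P = 1.163 m (p = P/D = 0.625942); state ← (V=0, rpm=0)
throttle_to(8718): rpm ← 8718
set_airspeed(50.14): V ← 50.14 m/s
adjust_airspeed(+10.26): V ← 50.14 +10.26 = 60.4 m/s
final state: V = 60.4 m/s, rpm = 8718 → n = rpm/60 = 145.300000 rev/s
J = V / (n·D) = 60.4 / (145.300000 × 1.858) = 0.223731
regime bands: climb J<0.3130 | cruise [0.3130, 0.6259) | windmill J≥0.6259
J = 0.2237 → climb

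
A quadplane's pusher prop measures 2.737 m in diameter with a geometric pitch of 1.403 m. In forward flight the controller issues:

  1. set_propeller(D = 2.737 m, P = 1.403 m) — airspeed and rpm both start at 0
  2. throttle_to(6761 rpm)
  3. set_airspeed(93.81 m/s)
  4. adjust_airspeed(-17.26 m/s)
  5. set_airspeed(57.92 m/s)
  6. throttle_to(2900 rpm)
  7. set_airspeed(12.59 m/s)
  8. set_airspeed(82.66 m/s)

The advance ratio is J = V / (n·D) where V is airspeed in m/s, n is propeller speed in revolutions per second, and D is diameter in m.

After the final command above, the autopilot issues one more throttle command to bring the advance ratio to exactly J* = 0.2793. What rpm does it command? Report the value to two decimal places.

rpm = 6487.85

set_propeller: D = 2.737 m, P = 1.403 m (p = P/D = 0.512605); state ← (V=0, rpm=0)
throttle_to(6761): rpm ← 6761
set_airspeed(93.81): V ← 93.81 m/s
adjust_airspeed(-17.26): V ← 93.81 -17.26 = 76.55 m/s
set_airspeed(57.92): V ← 57.92 m/s
throttle_to(2900): rpm ← 2900
set_airspeed(12.59): V ← 12.59 m/s
set_airspeed(82.66): V ← 82.66 m/s
final state: V = 82.66 m/s, rpm = 2900 → n = rpm/60 = 48.333333 rev/s
target J* = 0.2793; solve J* = V/(n·D) for n: n = V/(J*·D) = 82.66/(0.2793 × 2.737) = 108.130863 rev/s
rpm = 60·n = 6487.851761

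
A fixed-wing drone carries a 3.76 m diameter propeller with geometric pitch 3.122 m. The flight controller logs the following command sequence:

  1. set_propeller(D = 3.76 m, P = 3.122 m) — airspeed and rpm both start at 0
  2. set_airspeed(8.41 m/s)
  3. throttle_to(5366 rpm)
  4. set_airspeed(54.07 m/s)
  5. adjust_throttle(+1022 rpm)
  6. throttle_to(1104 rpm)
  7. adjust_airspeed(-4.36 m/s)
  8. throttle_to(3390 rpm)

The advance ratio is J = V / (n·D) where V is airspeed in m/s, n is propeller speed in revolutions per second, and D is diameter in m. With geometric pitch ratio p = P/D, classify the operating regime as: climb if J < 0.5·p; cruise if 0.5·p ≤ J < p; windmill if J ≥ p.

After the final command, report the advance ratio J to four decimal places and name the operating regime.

J = 0.2340, regime = climb

set_propeller: D = 3.76 m, P = 3.122 m (p = P/D = 0.830319); state ← (V=0, rpm=0)
set_airspeed(8.41): V ← 8.41 m/s
throttle_to(5366): rpm ← 5366
set_airspeed(54.07): V ← 54.07 m/s
adjust_throttle(+1022): rpm ← 5366 +1022 = 6388
throttle_to(1104): rpm ← 1104
adjust_airspeed(-4.36): V ← 54.07 -4.36 = 49.71 m/s
throttle_to(3390): rpm ← 3390
final state: V = 49.71 m/s, rpm = 3390 → n = rpm/60 = 56.500000 rev/s
J = V / (n·D) = 49.71 / (56.500000 × 3.76) = 0.233995
regime bands: climb J<0.4152 | cruise [0.4152, 0.8303) | windmill J≥0.8303
J = 0.2340 → climb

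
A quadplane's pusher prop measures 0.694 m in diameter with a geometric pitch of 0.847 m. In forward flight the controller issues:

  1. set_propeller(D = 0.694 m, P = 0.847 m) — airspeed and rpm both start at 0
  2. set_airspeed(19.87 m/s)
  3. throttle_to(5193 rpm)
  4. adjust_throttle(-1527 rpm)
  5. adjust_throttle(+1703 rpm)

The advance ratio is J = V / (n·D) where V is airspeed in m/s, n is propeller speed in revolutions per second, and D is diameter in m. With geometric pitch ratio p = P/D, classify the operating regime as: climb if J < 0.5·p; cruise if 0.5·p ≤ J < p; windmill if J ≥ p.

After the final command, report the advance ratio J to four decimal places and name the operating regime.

J = 0.3200, regime = climb

set_propeller: D = 0.694 m, P = 0.847 m (p = P/D = 1.220461); state ← (V=0, rpm=0)
set_airspeed(19.87): V ← 19.87 m/s
throttle_to(5193): rpm ← 5193
adjust_throttle(-1527): rpm ← 5193 -1527 = 3666
adjust_throttle(+1703): rpm ← 3666 +1703 = 5369
final state: V = 19.87 m/s, rpm = 5369 → n = rpm/60 = 89.483333 rev/s
J = V / (n·D) = 19.87 / (89.483333 × 0.694) = 0.319960
regime bands: climb J<0.6102 | cruise [0.6102, 1.2205) | windmill J≥1.2205
J = 0.3200 → climb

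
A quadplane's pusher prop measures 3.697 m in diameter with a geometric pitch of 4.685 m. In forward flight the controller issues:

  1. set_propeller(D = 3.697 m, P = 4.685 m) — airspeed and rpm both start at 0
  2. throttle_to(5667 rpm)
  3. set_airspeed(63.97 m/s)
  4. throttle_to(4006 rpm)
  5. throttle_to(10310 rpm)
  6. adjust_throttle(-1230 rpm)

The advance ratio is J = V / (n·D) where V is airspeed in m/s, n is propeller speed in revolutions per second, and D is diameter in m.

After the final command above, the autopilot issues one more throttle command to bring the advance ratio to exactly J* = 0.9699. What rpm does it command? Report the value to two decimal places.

set_propeller: D = 3.697 m, P = 4.685 m (p = P/D = 1.267244); state ← (V=0, rpm=0)
throttle_to(5667): rpm ← 5667
set_airspeed(63.97): V ← 63.97 m/s
throttle_to(4006): rpm ← 4006
throttle_to(10310): rpm ← 10310
adjust_throttle(-1230): rpm ← 10310 -1230 = 9080
final state: V = 63.97 m/s, rpm = 9080 → n = rpm/60 = 151.333333 rev/s
target J* = 0.9699; solve J* = V/(n·D) for n: n = V/(J*·D) = 63.97/(0.9699 × 3.697) = 17.840209 rev/s
rpm = 60·n = 1070.412547

rpm = 1070.41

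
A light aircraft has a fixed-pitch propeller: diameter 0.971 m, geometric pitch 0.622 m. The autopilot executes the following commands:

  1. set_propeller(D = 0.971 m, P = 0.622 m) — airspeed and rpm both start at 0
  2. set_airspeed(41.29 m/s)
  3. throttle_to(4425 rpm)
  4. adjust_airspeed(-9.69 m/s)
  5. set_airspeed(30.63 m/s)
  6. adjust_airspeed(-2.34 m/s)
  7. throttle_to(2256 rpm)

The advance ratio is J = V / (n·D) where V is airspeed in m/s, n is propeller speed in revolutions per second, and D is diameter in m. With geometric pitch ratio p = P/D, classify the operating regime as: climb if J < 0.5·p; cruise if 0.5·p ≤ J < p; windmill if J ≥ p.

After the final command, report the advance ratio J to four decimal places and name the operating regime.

J = 0.7749, regime = windmill

set_propeller: D = 0.971 m, P = 0.622 m (p = P/D = 0.640577); state ← (V=0, rpm=0)
set_airspeed(41.29): V ← 41.29 m/s
throttle_to(4425): rpm ← 4425
adjust_airspeed(-9.69): V ← 41.29 -9.69 = 31.6 m/s
set_airspeed(30.63): V ← 30.63 m/s
adjust_airspeed(-2.34): V ← 30.63 -2.34 = 28.29 m/s
throttle_to(2256): rpm ← 2256
final state: V = 28.29 m/s, rpm = 2256 → n = rpm/60 = 37.600000 rev/s
J = V / (n·D) = 28.29 / (37.600000 × 0.971) = 0.774865
regime bands: climb J<0.3203 | cruise [0.3203, 0.6406) | windmill J≥0.6406
J = 0.7749 → windmill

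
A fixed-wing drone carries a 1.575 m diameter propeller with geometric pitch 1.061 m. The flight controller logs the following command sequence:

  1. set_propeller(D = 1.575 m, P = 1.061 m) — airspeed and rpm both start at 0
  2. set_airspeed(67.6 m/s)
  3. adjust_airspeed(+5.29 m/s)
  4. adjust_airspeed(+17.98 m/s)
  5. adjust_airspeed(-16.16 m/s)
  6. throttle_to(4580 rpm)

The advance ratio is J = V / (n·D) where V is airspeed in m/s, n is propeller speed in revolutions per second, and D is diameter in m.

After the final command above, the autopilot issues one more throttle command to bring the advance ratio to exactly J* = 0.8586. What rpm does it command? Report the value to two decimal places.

set_propeller: D = 1.575 m, P = 1.061 m (p = P/D = 0.673651); state ← (V=0, rpm=0)
set_airspeed(67.6): V ← 67.6 m/s
adjust_airspeed(+5.29): V ← 67.6 +5.29 = 72.89 m/s
adjust_airspeed(+17.98): V ← 72.89 +17.98 = 90.87 m/s
adjust_airspeed(-16.16): V ← 90.87 -16.16 = 74.71 m/s
throttle_to(4580): rpm ← 4580
final state: V = 74.71 m/s, rpm = 4580 → n = rpm/60 = 76.333333 rev/s
target J* = 0.8586; solve J* = V/(n·D) for n: n = V/(J*·D) = 74.71/(0.8586 × 1.575) = 55.246821 rev/s
rpm = 60·n = 3314.809269

rpm = 3314.81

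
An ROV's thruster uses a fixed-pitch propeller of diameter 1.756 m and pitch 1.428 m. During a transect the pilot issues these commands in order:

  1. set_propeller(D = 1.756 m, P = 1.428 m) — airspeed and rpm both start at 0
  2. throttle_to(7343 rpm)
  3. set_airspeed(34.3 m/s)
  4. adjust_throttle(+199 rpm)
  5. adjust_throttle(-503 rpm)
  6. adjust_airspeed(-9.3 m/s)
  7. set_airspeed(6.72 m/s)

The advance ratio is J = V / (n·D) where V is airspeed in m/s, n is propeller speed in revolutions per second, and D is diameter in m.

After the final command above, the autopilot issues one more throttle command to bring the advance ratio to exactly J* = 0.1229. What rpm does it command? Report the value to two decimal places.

set_propeller: D = 1.756 m, P = 1.428 m (p = P/D = 0.813212); state ← (V=0, rpm=0)
throttle_to(7343): rpm ← 7343
set_airspeed(34.3): V ← 34.3 m/s
adjust_throttle(+199): rpm ← 7343 +199 = 7542
adjust_throttle(-503): rpm ← 7542 -503 = 7039
adjust_airspeed(-9.3): V ← 34.3 -9.3 = 25 m/s
set_airspeed(6.72): V ← 6.72 m/s
final state: V = 6.72 m/s, rpm = 7039 → n = rpm/60 = 117.316667 rev/s
target J* = 0.1229; solve J* = V/(n·D) for n: n = V/(J*·D) = 6.72/(0.1229 × 1.756) = 31.138155 rev/s
rpm = 60·n = 1868.289311

rpm = 1868.29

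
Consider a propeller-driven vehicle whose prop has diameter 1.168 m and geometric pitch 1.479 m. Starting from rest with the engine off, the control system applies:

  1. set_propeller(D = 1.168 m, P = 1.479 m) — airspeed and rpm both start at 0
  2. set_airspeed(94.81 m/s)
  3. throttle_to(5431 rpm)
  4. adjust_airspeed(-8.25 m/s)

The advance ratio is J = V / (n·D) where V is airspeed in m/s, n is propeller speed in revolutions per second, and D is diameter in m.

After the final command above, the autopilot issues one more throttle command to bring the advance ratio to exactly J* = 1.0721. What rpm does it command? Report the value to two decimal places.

rpm = 4147.54

set_propeller: D = 1.168 m, P = 1.479 m (p = P/D = 1.266267); state ← (V=0, rpm=0)
set_airspeed(94.81): V ← 94.81 m/s
throttle_to(5431): rpm ← 5431
adjust_airspeed(-8.25): V ← 94.81 -8.25 = 86.56 m/s
final state: V = 86.56 m/s, rpm = 5431 → n = rpm/60 = 90.516667 rev/s
target J* = 1.0721; solve J* = V/(n·D) for n: n = V/(J*·D) = 86.56/(1.0721 × 1.168) = 69.125631 rev/s
rpm = 60·n = 4147.537863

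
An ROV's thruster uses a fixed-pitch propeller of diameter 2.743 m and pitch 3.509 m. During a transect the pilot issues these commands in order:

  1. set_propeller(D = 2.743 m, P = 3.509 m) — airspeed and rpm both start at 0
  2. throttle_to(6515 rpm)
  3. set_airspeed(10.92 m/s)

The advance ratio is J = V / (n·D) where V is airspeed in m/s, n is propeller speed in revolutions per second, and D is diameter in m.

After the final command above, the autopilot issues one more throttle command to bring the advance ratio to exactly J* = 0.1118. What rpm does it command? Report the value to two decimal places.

rpm = 2136.52

set_propeller: D = 2.743 m, P = 3.509 m (p = P/D = 1.279256); state ← (V=0, rpm=0)
throttle_to(6515): rpm ← 6515
set_airspeed(10.92): V ← 10.92 m/s
final state: V = 10.92 m/s, rpm = 6515 → n = rpm/60 = 108.583333 rev/s
target J* = 0.1118; solve J* = V/(n·D) for n: n = V/(J*·D) = 10.92/(0.1118 × 2.743) = 35.608611 rev/s
rpm = 60·n = 2136.516630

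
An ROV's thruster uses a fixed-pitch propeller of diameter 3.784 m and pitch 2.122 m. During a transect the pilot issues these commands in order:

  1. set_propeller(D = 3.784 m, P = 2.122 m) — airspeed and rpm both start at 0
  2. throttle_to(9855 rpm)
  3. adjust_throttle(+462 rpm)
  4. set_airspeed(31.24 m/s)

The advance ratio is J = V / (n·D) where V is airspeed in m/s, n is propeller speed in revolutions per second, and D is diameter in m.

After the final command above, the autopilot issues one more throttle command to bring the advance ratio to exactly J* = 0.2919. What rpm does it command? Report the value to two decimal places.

set_propeller: D = 3.784 m, P = 2.122 m (p = P/D = 0.560782); state ← (V=0, rpm=0)
throttle_to(9855): rpm ← 9855
adjust_throttle(+462): rpm ← 9855 +462 = 10317
set_airspeed(31.24): V ← 31.24 m/s
final state: V = 31.24 m/s, rpm = 10317 → n = rpm/60 = 171.950000 rev/s
target J* = 0.2919; solve J* = V/(n·D) for n: n = V/(J*·D) = 31.24/(0.2919 × 3.784) = 28.283021 rev/s
rpm = 60·n = 1696.981285

rpm = 1696.98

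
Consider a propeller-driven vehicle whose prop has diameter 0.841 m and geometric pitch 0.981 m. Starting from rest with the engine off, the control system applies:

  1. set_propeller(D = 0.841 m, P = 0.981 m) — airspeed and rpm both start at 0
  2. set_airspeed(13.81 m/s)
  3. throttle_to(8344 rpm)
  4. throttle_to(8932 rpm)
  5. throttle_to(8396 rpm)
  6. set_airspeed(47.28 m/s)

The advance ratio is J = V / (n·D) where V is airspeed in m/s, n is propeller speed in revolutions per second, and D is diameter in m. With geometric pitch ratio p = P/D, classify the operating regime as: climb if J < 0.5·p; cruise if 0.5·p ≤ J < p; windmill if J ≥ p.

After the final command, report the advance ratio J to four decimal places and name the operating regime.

J = 0.4018, regime = climb

set_propeller: D = 0.841 m, P = 0.981 m (p = P/D = 1.166468); state ← (V=0, rpm=0)
set_airspeed(13.81): V ← 13.81 m/s
throttle_to(8344): rpm ← 8344
throttle_to(8932): rpm ← 8932
throttle_to(8396): rpm ← 8396
set_airspeed(47.28): V ← 47.28 m/s
final state: V = 47.28 m/s, rpm = 8396 → n = rpm/60 = 139.933333 rev/s
J = V / (n·D) = 47.28 / (139.933333 × 0.841) = 0.401754
regime bands: climb J<0.5832 | cruise [0.5832, 1.1665) | windmill J≥1.1665
J = 0.4018 → climb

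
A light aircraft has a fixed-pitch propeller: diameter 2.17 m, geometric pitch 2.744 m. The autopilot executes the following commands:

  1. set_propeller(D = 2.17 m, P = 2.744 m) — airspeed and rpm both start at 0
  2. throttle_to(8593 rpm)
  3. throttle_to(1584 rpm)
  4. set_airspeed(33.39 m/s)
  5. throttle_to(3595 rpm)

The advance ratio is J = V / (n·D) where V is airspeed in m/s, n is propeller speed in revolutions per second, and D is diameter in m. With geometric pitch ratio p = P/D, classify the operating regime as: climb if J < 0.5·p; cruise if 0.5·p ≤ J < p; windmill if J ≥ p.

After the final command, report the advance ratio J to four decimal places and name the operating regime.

set_propeller: D = 2.17 m, P = 2.744 m (p = P/D = 1.264516); state ← (V=0, rpm=0)
throttle_to(8593): rpm ← 8593
throttle_to(1584): rpm ← 1584
set_airspeed(33.39): V ← 33.39 m/s
throttle_to(3595): rpm ← 3595
final state: V = 33.39 m/s, rpm = 3595 → n = rpm/60 = 59.916667 rev/s
J = V / (n·D) = 33.39 / (59.916667 × 2.17) = 0.256808
regime bands: climb J<0.6323 | cruise [0.6323, 1.2645) | windmill J≥1.2645
J = 0.2568 → climb

J = 0.2568, regime = climb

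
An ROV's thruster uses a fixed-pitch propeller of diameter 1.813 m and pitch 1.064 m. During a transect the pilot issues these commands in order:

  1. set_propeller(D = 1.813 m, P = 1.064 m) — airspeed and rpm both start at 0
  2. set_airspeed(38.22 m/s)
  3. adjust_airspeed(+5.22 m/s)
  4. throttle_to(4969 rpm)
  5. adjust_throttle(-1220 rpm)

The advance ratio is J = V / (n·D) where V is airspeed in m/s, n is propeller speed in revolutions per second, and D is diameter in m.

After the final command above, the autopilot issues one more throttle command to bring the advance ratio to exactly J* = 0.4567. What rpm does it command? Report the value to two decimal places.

rpm = 3147.84

set_propeller: D = 1.813 m, P = 1.064 m (p = P/D = 0.586873); state ← (V=0, rpm=0)
set_airspeed(38.22): V ← 38.22 m/s
adjust_airspeed(+5.22): V ← 38.22 +5.22 = 43.44 m/s
throttle_to(4969): rpm ← 4969
adjust_throttle(-1220): rpm ← 4969 -1220 = 3749
final state: V = 43.44 m/s, rpm = 3749 → n = rpm/60 = 62.483333 rev/s
target J* = 0.4567; solve J* = V/(n·D) for n: n = V/(J*·D) = 43.44/(0.4567 × 1.813) = 52.463952 rev/s
rpm = 60·n = 3147.837112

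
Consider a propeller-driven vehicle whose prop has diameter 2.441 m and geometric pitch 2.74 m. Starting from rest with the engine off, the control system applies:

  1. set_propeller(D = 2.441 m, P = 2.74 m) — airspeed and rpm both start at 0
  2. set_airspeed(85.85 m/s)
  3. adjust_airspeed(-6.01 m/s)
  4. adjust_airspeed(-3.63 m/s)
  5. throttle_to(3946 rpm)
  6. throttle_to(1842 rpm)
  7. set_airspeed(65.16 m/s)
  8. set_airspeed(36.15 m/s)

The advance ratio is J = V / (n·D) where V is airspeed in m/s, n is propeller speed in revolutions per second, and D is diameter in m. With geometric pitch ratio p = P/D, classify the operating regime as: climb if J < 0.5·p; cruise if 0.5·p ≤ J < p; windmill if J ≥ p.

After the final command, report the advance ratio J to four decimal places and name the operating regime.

set_propeller: D = 2.441 m, P = 2.74 m (p = P/D = 1.122491); state ← (V=0, rpm=0)
set_airspeed(85.85): V ← 85.85 m/s
adjust_airspeed(-6.01): V ← 85.85 -6.01 = 79.84 m/s
adjust_airspeed(-3.63): V ← 79.84 -3.63 = 76.21 m/s
throttle_to(3946): rpm ← 3946
throttle_to(1842): rpm ← 1842
set_airspeed(65.16): V ← 65.16 m/s
set_airspeed(36.15): V ← 36.15 m/s
final state: V = 36.15 m/s, rpm = 1842 → n = rpm/60 = 30.700000 rev/s
J = V / (n·D) = 36.15 / (30.700000 × 2.441) = 0.482394
regime bands: climb J<0.5612 | cruise [0.5612, 1.1225) | windmill J≥1.1225
J = 0.4824 → climb

J = 0.4824, regime = climb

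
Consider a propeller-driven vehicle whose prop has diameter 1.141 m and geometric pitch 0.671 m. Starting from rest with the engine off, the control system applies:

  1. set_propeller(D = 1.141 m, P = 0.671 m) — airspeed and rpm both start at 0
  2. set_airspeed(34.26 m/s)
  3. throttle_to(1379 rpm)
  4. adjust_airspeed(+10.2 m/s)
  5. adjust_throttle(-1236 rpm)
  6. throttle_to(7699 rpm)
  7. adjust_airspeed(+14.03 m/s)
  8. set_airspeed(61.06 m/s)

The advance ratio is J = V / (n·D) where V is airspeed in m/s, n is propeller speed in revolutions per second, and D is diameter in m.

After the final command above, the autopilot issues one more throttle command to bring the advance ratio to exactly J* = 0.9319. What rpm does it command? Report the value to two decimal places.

rpm = 3445.51

set_propeller: D = 1.141 m, P = 0.671 m (p = P/D = 0.588081); state ← (V=0, rpm=0)
set_airspeed(34.26): V ← 34.26 m/s
throttle_to(1379): rpm ← 1379
adjust_airspeed(+10.2): V ← 34.26 +10.2 = 44.46 m/s
adjust_throttle(-1236): rpm ← 1379 -1236 = 143
throttle_to(7699): rpm ← 7699
adjust_airspeed(+14.03): V ← 44.46 +14.03 = 58.49 m/s
set_airspeed(61.06): V ← 61.06 m/s
final state: V = 61.06 m/s, rpm = 7699 → n = rpm/60 = 128.316667 rev/s
target J* = 0.9319; solve J* = V/(n·D) for n: n = V/(J*·D) = 61.06/(0.9319 × 1.141) = 57.425111 rev/s
rpm = 60·n = 3445.506664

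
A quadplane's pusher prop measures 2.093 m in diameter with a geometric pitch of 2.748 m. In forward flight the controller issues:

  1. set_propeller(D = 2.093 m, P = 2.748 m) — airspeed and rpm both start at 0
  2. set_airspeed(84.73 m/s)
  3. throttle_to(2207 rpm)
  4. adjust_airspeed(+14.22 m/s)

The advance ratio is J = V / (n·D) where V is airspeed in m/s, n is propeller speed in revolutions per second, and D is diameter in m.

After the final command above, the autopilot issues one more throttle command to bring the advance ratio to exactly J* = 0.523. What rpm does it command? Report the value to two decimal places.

rpm = 5423.71

set_propeller: D = 2.093 m, P = 2.748 m (p = P/D = 1.312948); state ← (V=0, rpm=0)
set_airspeed(84.73): V ← 84.73 m/s
throttle_to(2207): rpm ← 2207
adjust_airspeed(+14.22): V ← 84.73 +14.22 = 98.95 m/s
final state: V = 98.95 m/s, rpm = 2207 → n = rpm/60 = 36.783333 rev/s
target J* = 0.523; solve J* = V/(n·D) for n: n = V/(J*·D) = 98.95/(0.523 × 2.093) = 90.395098 rev/s
rpm = 60·n = 5423.705898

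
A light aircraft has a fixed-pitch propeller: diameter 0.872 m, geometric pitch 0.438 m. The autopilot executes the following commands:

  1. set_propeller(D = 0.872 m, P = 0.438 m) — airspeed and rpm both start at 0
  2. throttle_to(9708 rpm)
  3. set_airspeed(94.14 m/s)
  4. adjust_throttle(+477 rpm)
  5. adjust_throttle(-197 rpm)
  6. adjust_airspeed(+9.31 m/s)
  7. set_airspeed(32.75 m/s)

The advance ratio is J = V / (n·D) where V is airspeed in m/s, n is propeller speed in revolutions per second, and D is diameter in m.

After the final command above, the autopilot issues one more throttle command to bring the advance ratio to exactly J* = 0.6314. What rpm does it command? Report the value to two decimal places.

set_propeller: D = 0.872 m, P = 0.438 m (p = P/D = 0.502294); state ← (V=0, rpm=0)
throttle_to(9708): rpm ← 9708
set_airspeed(94.14): V ← 94.14 m/s
adjust_throttle(+477): rpm ← 9708 +477 = 10185
adjust_throttle(-197): rpm ← 10185 -197 = 9988
adjust_airspeed(+9.31): V ← 94.14 +9.31 = 103.45 m/s
set_airspeed(32.75): V ← 32.75 m/s
final state: V = 32.75 m/s, rpm = 9988 → n = rpm/60 = 166.466667 rev/s
target J* = 0.6314; solve J* = V/(n·D) for n: n = V/(J*·D) = 32.75/(0.6314 × 0.872) = 59.482641 rev/s
rpm = 60·n = 3568.958453

rpm = 3568.96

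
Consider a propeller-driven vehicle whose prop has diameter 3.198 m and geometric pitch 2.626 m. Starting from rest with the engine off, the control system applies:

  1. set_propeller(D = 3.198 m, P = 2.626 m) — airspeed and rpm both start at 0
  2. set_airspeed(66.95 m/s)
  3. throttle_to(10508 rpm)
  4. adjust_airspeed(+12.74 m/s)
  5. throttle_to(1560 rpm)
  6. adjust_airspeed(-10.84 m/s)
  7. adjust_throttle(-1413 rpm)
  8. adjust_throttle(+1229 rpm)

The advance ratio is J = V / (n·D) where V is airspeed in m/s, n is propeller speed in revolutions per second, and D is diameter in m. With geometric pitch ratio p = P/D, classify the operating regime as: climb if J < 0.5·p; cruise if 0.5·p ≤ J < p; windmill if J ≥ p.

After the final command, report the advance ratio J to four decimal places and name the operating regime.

set_propeller: D = 3.198 m, P = 2.626 m (p = P/D = 0.821138); state ← (V=0, rpm=0)
set_airspeed(66.95): V ← 66.95 m/s
throttle_to(10508): rpm ← 10508
adjust_airspeed(+12.74): V ← 66.95 +12.74 = 79.69 m/s
throttle_to(1560): rpm ← 1560
adjust_airspeed(-10.84): V ← 79.69 -10.84 = 68.85 m/s
adjust_throttle(-1413): rpm ← 1560 -1413 = 147
adjust_throttle(+1229): rpm ← 147 +1229 = 1376
final state: V = 68.85 m/s, rpm = 1376 → n = rpm/60 = 22.933333 rev/s
J = V / (n·D) = 68.85 / (22.933333 × 3.198) = 0.938768
regime bands: climb J<0.4106 | cruise [0.4106, 0.8211) | windmill J≥0.8211
J = 0.9388 → windmill

J = 0.9388, regime = windmill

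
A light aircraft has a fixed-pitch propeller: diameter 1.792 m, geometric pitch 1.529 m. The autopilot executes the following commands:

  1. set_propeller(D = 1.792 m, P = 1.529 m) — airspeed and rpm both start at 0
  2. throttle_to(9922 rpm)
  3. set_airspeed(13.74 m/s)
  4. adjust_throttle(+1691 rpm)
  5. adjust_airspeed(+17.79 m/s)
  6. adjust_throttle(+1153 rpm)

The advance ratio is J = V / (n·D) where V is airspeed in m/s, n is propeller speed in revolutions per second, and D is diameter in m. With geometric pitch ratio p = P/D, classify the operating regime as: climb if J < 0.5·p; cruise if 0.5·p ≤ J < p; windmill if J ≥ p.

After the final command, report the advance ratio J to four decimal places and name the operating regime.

J = 0.0827, regime = climb

set_propeller: D = 1.792 m, P = 1.529 m (p = P/D = 0.853237); state ← (V=0, rpm=0)
throttle_to(9922): rpm ← 9922
set_airspeed(13.74): V ← 13.74 m/s
adjust_throttle(+1691): rpm ← 9922 +1691 = 11613
adjust_airspeed(+17.79): V ← 13.74 +17.79 = 31.53 m/s
adjust_throttle(+1153): rpm ← 11613 +1153 = 12766
final state: V = 31.53 m/s, rpm = 12766 → n = rpm/60 = 212.766667 rev/s
J = V / (n·D) = 31.53 / (212.766667 × 1.792) = 0.082696
regime bands: climb J<0.4266 | cruise [0.4266, 0.8532) | windmill J≥0.8532
J = 0.0827 → climb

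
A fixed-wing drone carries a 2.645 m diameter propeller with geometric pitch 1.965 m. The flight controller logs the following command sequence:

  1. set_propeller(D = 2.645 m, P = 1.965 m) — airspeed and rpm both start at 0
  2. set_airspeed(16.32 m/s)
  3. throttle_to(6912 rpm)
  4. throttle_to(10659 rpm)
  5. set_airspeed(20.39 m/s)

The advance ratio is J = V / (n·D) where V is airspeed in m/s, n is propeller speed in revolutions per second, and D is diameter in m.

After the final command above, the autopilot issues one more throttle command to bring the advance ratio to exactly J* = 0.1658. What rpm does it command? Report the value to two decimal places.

set_propeller: D = 2.645 m, P = 1.965 m (p = P/D = 0.742911); state ← (V=0, rpm=0)
set_airspeed(16.32): V ← 16.32 m/s
throttle_to(6912): rpm ← 6912
throttle_to(10659): rpm ← 10659
set_airspeed(20.39): V ← 20.39 m/s
final state: V = 20.39 m/s, rpm = 10659 → n = rpm/60 = 177.650000 rev/s
target J* = 0.1658; solve J* = V/(n·D) for n: n = V/(J*·D) = 20.39/(0.1658 × 2.645) = 46.495083 rev/s
rpm = 60·n = 2789.704953

rpm = 2789.70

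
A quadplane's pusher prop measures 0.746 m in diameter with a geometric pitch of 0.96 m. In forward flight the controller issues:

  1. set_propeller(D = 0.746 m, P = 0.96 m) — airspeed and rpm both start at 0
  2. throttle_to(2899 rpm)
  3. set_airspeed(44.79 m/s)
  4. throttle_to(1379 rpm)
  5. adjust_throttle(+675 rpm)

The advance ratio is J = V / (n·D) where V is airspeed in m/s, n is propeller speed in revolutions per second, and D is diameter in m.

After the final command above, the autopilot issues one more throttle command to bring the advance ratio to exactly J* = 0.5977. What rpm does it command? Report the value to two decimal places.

set_propeller: D = 0.746 m, P = 0.96 m (p = P/D = 1.286863); state ← (V=0, rpm=0)
throttle_to(2899): rpm ← 2899
set_airspeed(44.79): V ← 44.79 m/s
throttle_to(1379): rpm ← 1379
adjust_throttle(+675): rpm ← 1379 +675 = 2054
final state: V = 44.79 m/s, rpm = 2054 → n = rpm/60 = 34.233333 rev/s
target J* = 0.5977; solve J* = V/(n·D) for n: n = V/(J*·D) = 44.79/(0.5977 × 0.746) = 100.452090 rev/s
rpm = 60·n = 6027.125429

rpm = 6027.13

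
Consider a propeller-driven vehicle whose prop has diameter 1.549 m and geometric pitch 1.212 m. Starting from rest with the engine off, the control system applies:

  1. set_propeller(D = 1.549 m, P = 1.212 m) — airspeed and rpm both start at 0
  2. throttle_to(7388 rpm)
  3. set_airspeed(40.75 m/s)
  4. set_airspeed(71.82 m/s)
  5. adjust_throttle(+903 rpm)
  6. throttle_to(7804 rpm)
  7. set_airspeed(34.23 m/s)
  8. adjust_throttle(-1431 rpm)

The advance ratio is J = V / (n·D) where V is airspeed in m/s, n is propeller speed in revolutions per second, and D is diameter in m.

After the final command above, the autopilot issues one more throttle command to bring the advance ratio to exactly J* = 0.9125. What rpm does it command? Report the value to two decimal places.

rpm = 1453.03

set_propeller: D = 1.549 m, P = 1.212 m (p = P/D = 0.782440); state ← (V=0, rpm=0)
throttle_to(7388): rpm ← 7388
set_airspeed(40.75): V ← 40.75 m/s
set_airspeed(71.82): V ← 71.82 m/s
adjust_throttle(+903): rpm ← 7388 +903 = 8291
throttle_to(7804): rpm ← 7804
set_airspeed(34.23): V ← 34.23 m/s
adjust_throttle(-1431): rpm ← 7804 -1431 = 6373
final state: V = 34.23 m/s, rpm = 6373 → n = rpm/60 = 106.216667 rev/s
target J* = 0.9125; solve J* = V/(n·D) for n: n = V/(J*·D) = 34.23/(0.9125 × 1.549) = 24.217126 rev/s
rpm = 60·n = 1453.027583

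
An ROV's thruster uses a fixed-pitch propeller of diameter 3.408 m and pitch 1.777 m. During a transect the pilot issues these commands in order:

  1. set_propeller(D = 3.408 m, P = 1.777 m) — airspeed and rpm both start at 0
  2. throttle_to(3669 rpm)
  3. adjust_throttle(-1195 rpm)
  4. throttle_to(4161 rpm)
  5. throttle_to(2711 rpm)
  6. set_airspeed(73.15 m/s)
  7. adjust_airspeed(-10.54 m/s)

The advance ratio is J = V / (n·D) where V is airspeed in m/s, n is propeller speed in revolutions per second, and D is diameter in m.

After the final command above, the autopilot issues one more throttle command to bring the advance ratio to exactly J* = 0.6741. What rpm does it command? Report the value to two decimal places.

set_propeller: D = 3.408 m, P = 1.777 m (p = P/D = 0.521420); state ← (V=0, rpm=0)
throttle_to(3669): rpm ← 3669
adjust_throttle(-1195): rpm ← 3669 -1195 = 2474
throttle_to(4161): rpm ← 4161
throttle_to(2711): rpm ← 2711
set_airspeed(73.15): V ← 73.15 m/s
adjust_airspeed(-10.54): V ← 73.15 -10.54 = 62.61 m/s
final state: V = 62.61 m/s, rpm = 2711 → n = rpm/60 = 45.183333 rev/s
target J* = 0.6741; solve J* = V/(n·D) for n: n = V/(J*·D) = 62.61/(0.6741 × 3.408) = 27.253344 rev/s
rpm = 60·n = 1635.200612

rpm = 1635.20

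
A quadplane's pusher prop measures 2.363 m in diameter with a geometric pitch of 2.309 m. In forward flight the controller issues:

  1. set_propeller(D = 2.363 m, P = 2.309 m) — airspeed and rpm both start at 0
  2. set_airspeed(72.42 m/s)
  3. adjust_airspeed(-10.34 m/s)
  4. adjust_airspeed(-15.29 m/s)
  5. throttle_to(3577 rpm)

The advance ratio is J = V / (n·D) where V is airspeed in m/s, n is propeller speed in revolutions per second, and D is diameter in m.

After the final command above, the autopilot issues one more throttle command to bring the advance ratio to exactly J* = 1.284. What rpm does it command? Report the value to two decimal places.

set_propeller: D = 2.363 m, P = 2.309 m (p = P/D = 0.977148); state ← (V=0, rpm=0)
set_airspeed(72.42): V ← 72.42 m/s
adjust_airspeed(-10.34): V ← 72.42 -10.34 = 62.08 m/s
adjust_airspeed(-15.29): V ← 62.08 -15.29 = 46.79 m/s
throttle_to(3577): rpm ← 3577
final state: V = 46.79 m/s, rpm = 3577 → n = rpm/60 = 59.616667 rev/s
target J* = 1.284; solve J* = V/(n·D) for n: n = V/(J*·D) = 46.79/(1.284 × 2.363) = 15.421418 rev/s
rpm = 60·n = 925.285061

rpm = 925.29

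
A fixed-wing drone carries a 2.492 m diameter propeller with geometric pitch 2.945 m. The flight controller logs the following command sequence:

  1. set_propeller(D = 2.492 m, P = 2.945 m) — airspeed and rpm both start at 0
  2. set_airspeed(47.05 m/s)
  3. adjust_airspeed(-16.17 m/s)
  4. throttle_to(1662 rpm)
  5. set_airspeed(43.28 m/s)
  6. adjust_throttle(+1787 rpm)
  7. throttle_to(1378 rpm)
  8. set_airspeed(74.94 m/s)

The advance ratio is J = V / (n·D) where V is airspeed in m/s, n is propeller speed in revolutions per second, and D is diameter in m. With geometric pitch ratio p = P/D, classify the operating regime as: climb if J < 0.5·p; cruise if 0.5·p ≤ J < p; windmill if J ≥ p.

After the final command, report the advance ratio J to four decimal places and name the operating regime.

J = 1.3094, regime = windmill

set_propeller: D = 2.492 m, P = 2.945 m (p = P/D = 1.181782); state ← (V=0, rpm=0)
set_airspeed(47.05): V ← 47.05 m/s
adjust_airspeed(-16.17): V ← 47.05 -16.17 = 30.88 m/s
throttle_to(1662): rpm ← 1662
set_airspeed(43.28): V ← 43.28 m/s
adjust_throttle(+1787): rpm ← 1662 +1787 = 3449
throttle_to(1378): rpm ← 1378
set_airspeed(74.94): V ← 74.94 m/s
final state: V = 74.94 m/s, rpm = 1378 → n = rpm/60 = 22.966667 rev/s
J = V / (n·D) = 74.94 / (22.966667 × 2.492) = 1.309386
regime bands: climb J<0.5909 | cruise [0.5909, 1.1818) | windmill J≥1.1818
J = 1.3094 → windmill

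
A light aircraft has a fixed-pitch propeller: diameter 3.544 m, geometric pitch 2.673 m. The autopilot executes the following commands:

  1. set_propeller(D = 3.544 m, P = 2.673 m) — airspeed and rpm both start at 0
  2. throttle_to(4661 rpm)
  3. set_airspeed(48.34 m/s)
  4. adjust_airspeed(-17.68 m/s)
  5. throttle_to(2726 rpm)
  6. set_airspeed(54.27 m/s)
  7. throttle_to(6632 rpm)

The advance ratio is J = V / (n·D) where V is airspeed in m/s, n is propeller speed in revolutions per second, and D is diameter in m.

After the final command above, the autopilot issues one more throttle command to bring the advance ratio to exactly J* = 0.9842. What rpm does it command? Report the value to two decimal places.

rpm = 933.54

set_propeller: D = 3.544 m, P = 2.673 m (p = P/D = 0.754233); state ← (V=0, rpm=0)
throttle_to(4661): rpm ← 4661
set_airspeed(48.34): V ← 48.34 m/s
adjust_airspeed(-17.68): V ← 48.34 -17.68 = 30.66 m/s
throttle_to(2726): rpm ← 2726
set_airspeed(54.27): V ← 54.27 m/s
throttle_to(6632): rpm ← 6632
final state: V = 54.27 m/s, rpm = 6632 → n = rpm/60 = 110.533333 rev/s
target J* = 0.9842; solve J* = V/(n·D) for n: n = V/(J*·D) = 54.27/(0.9842 × 3.544) = 15.559038 rev/s
rpm = 60·n = 933.542293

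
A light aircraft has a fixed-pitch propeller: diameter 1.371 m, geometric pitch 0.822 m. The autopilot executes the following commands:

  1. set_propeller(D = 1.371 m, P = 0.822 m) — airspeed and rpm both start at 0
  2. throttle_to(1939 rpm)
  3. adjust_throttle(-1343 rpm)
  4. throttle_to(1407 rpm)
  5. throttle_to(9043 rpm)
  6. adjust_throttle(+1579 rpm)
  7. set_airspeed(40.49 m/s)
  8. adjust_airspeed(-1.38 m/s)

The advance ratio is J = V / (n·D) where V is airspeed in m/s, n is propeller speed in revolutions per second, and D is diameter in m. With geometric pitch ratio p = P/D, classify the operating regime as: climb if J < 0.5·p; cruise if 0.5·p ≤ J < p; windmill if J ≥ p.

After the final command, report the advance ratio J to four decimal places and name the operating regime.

J = 0.1611, regime = climb

set_propeller: D = 1.371 m, P = 0.822 m (p = P/D = 0.599562); state ← (V=0, rpm=0)
throttle_to(1939): rpm ← 1939
adjust_throttle(-1343): rpm ← 1939 -1343 = 596
throttle_to(1407): rpm ← 1407
throttle_to(9043): rpm ← 9043
adjust_throttle(+1579): rpm ← 9043 +1579 = 10622
set_airspeed(40.49): V ← 40.49 m/s
adjust_airspeed(-1.38): V ← 40.49 -1.38 = 39.11 m/s
final state: V = 39.11 m/s, rpm = 10622 → n = rpm/60 = 177.033333 rev/s
J = V / (n·D) = 39.11 / (177.033333 × 1.371) = 0.161137
regime bands: climb J<0.2998 | cruise [0.2998, 0.5996) | windmill J≥0.5996
J = 0.1611 → climb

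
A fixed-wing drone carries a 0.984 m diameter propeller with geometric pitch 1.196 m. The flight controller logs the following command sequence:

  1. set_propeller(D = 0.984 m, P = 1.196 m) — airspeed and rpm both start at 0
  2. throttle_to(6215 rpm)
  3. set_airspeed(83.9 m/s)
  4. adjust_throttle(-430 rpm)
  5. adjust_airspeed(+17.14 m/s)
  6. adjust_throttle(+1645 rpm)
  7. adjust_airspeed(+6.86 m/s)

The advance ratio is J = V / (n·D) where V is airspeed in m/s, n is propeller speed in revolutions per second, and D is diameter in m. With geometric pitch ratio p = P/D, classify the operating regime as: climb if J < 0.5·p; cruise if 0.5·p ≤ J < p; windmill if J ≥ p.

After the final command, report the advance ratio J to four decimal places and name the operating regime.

J = 0.8855, regime = cruise

set_propeller: D = 0.984 m, P = 1.196 m (p = P/D = 1.215447); state ← (V=0, rpm=0)
throttle_to(6215): rpm ← 6215
set_airspeed(83.9): V ← 83.9 m/s
adjust_throttle(-430): rpm ← 6215 -430 = 5785
adjust_airspeed(+17.14): V ← 83.9 +17.14 = 101.04 m/s
adjust_throttle(+1645): rpm ← 5785 +1645 = 7430
adjust_airspeed(+6.86): V ← 101.04 +6.86 = 107.9 m/s
final state: V = 107.9 m/s, rpm = 7430 → n = rpm/60 = 123.833333 rev/s
J = V / (n·D) = 107.9 / (123.833333 × 0.984) = 0.885500
regime bands: climb J<0.6077 | cruise [0.6077, 1.2154) | windmill J≥1.2154
J = 0.8855 → cruise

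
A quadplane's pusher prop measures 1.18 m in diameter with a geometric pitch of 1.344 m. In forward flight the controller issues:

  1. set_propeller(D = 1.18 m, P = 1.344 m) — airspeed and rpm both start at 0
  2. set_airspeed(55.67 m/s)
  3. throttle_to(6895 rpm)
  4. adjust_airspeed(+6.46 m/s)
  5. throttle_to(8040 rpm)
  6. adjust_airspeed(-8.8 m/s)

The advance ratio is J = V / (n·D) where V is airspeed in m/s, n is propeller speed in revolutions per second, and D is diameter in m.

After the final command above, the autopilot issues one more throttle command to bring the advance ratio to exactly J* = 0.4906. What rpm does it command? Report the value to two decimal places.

set_propeller: D = 1.18 m, P = 1.344 m (p = P/D = 1.138983); state ← (V=0, rpm=0)
set_airspeed(55.67): V ← 55.67 m/s
throttle_to(6895): rpm ← 6895
adjust_airspeed(+6.46): V ← 55.67 +6.46 = 62.13 m/s
throttle_to(8040): rpm ← 8040
adjust_airspeed(-8.8): V ← 62.13 -8.8 = 53.33 m/s
final state: V = 53.33 m/s, rpm = 8040 → n = rpm/60 = 134.000000 rev/s
target J* = 0.4906; solve J* = V/(n·D) for n: n = V/(J*·D) = 53.33/(0.4906 × 1.18) = 92.121719 rev/s
rpm = 60·n = 5527.303129

rpm = 5527.30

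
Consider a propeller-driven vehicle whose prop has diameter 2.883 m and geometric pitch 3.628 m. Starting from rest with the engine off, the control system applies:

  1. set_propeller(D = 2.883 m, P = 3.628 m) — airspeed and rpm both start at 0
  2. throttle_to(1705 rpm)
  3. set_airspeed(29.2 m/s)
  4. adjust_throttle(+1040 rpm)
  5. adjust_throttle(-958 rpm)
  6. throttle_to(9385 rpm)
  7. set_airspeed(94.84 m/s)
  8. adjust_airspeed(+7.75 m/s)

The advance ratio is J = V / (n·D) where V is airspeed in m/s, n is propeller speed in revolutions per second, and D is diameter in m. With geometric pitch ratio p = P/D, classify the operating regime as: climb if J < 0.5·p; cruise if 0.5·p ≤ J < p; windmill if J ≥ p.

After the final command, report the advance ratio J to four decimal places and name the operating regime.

J = 0.2275, regime = climb

set_propeller: D = 2.883 m, P = 3.628 m (p = P/D = 1.258411); state ← (V=0, rpm=0)
throttle_to(1705): rpm ← 1705
set_airspeed(29.2): V ← 29.2 m/s
adjust_throttle(+1040): rpm ← 1705 +1040 = 2745
adjust_throttle(-958): rpm ← 2745 -958 = 1787
throttle_to(9385): rpm ← 9385
set_airspeed(94.84): V ← 94.84 m/s
adjust_airspeed(+7.75): V ← 94.84 +7.75 = 102.59 m/s
final state: V = 102.59 m/s, rpm = 9385 → n = rpm/60 = 156.416667 rev/s
J = V / (n·D) = 102.59 / (156.416667 × 2.883) = 0.227498
regime bands: climb J<0.6292 | cruise [0.6292, 1.2584) | windmill J≥1.2584
J = 0.2275 → climb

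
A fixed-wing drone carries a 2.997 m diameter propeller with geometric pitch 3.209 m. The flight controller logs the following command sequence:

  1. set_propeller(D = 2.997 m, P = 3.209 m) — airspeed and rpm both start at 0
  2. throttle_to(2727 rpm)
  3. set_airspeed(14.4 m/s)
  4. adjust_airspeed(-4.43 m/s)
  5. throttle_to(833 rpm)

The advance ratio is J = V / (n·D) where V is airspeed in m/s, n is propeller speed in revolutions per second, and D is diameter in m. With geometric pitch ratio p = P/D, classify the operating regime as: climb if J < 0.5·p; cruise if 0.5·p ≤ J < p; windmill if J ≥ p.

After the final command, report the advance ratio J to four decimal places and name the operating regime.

J = 0.2396, regime = climb

set_propeller: D = 2.997 m, P = 3.209 m (p = P/D = 1.070737); state ← (V=0, rpm=0)
throttle_to(2727): rpm ← 2727
set_airspeed(14.4): V ← 14.4 m/s
adjust_airspeed(-4.43): V ← 14.4 -4.43 = 9.97 m/s
throttle_to(833): rpm ← 833
final state: V = 9.97 m/s, rpm = 833 → n = rpm/60 = 13.883333 rev/s
J = V / (n·D) = 9.97 / (13.883333 × 2.997) = 0.239615
regime bands: climb J<0.5354 | cruise [0.5354, 1.0707) | windmill J≥1.0707
J = 0.2396 → climb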